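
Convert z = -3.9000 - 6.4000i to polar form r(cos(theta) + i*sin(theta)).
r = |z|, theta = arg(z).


r = sqrt(15.21+40.96) = sqrt(56.17) = 7.4947
theta = atan2(-6.4, -3.9) = -121.3571 degrees

r = 7.4947, theta = -121.3571 degrees


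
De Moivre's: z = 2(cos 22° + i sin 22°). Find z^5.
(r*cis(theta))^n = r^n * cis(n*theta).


r^5 = 2^5 = 32
n*theta = 5*22° = 110° = 110° (mod 360)
a = 32*cos(110°) = -10.9446
b = 32*sin(110°) = 30.0702

32 cis(110°) = -10.9446 + 30.0702i


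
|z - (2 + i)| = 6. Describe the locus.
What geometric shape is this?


|z - z0| = r is a circle with center z0 and radius r.
Center = (2, 1), radius = 6

Circle with center (2, 1) and radius 6


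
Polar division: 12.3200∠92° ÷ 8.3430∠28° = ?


r = 12.3200 / 8.3430 = 1.4767
theta = 92° - 28° = 64° = 64° (mod 360)

1.4767 cis(64°)


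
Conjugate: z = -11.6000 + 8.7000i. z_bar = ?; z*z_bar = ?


z_bar = -11.6000 - 8.7000i
z*z_bar = (-11.6)^2 + 8.7^2 = 134.56 + 75.69 = 210.25

z_bar = -11.6000 - 8.7000i, z*z_bar = 210.25


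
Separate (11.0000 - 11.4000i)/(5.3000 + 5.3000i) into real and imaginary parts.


Multiply by conjugate: (11.0000 - 11.4000i)(5.3000 - 5.3000i) / (5.3^2 + 5.3^2)
Numerator real = 11*5.3 - (11.4)*5.3 = -2.12
Numerator imag = -11.4*5.3 - 11*5.3 = -118.72
Denominator = 56.18
Re(z) = -2.12/56.18 = -0.0377
Im(z) = -118.72/56.18 = -2.1132

Re(z) = -0.0377, Im(z) = -2.1132


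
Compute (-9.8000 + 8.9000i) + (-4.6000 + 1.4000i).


Real: -9.8 - 4.6 = -14.4
Imag: 8.9 + 1.4 = 10.3

-14.4000 + 10.3000i


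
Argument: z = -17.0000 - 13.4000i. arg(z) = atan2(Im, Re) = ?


Re = -17, Im = -13.4
arg = atan2(-13.4, -17) = -141.7536 degrees

arg(z) = -141.7536 degrees


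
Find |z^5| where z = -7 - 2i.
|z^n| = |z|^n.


|z| = sqrt(49+4) = sqrt(53) = 7.2801
|z^5| = |z|^5 = (sqrt(53))^5 = 53^2 * sqrt(53) = 2809*sqrt(53)

|z^5| = 2809*sqrt(53) ≈ 20449.8287


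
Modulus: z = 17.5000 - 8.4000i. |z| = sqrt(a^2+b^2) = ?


|z| = sqrt(17.5^2 + (-8.4)^2) = sqrt(306.25 + 70.56) = sqrt(376.81) = 19.4116

|z| = 19.4116


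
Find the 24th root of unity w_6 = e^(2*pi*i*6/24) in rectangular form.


Angle = 360*6/24 = 90°
a = cos(90°) = 0
b = sin(90°) = 1.0000

0 + 1.0000i


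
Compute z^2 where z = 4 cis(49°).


r^2 = 4^2 = 16
n*theta = 2*49° = 98° = 98° (mod 360)
a = 16*cos(98°) = -2.2268
b = 16*sin(98°) = 15.8443

16 cis(98°) = -2.2268 + 15.8443i


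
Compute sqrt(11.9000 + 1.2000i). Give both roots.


|z| = sqrt(141.61+1.44) = 11.9604
sqrt((|z|+a)/2) = sqrt((11.9604+11.9)/2) = sqrt(11.9302) = 3.4540
sqrt((|z|-a)/2) = sqrt((11.9604-11.9)/2) = sqrt(0.0302) = 0.1737

±(3.4540 + 0.1737i) i.e. 3.4540 + 0.1737i and -3.4540 - 0.1737i


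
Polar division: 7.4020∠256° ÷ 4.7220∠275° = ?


r = 7.4020 / 4.7220 = 1.5676
theta = 256° - 275° = -19° = 341° (mod 360)

1.5676 cis(341°)


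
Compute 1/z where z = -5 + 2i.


|z|^2 = 25+4 = 29
1/z = (-5 - 2i)/29

1/z = -0.1724 - 0.0690i


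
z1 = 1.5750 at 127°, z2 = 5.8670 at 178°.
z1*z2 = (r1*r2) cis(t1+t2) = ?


r = 1.5750 * 5.8670 = 9.2405
theta = 127° + 178° = 305° = 305° (mod 360)

9.2405 cis(305°)


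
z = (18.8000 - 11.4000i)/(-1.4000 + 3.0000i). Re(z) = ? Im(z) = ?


Multiply by conjugate: (18.8000 - 11.4000i)(-1.4000 - 3.0000i) / ((-1.4)^2 + 3^2)
Numerator real = 18.8*(-1.4) - (11.4)*3 = -60.52
Numerator imag = -11.4*(-1.4) - 18.8*3 = -40.44
Denominator = 10.96
Re(z) = -60.52/10.96 = -5.5219
Im(z) = -40.44/10.96 = -3.6898

Re(z) = -5.5219, Im(z) = -3.6898


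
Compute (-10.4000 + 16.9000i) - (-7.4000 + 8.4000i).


Real: -10.4 + 7.4 = -3
Imag: 16.9 - 8.4 = 8.5

-3.0000 + 8.5000i


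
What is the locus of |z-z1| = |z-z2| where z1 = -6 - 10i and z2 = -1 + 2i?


Equal distances means the locus is the perpendicular bisector of z1 and z2.
Midpoint = ((-6+(-1))/2, (-10+2)/2) = (-3.5000, -4.0000)

Perpendicular bisector through (-3.5000, -4.0000)


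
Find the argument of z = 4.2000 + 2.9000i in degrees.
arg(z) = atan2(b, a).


Re = 4.2, Im = 2.9
arg = atan2(2.9, 4.2) = 34.6242 degrees

arg(z) = 34.6242 degrees


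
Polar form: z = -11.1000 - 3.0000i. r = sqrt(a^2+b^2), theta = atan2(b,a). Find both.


r = sqrt(123.21+9) = sqrt(132.21) = 11.4983
theta = atan2(-3, -11.1) = -164.8760 degrees

r = 11.4983, theta = -164.8760 degrees


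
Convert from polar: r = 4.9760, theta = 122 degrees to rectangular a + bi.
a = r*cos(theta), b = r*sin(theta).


a = 4.9760*cos(122°) = 4.9760*(-0.52992) = -2.6369
b = 4.9760*sin(122°) = 4.9760*0.84805 = 4.2199

-2.6369 + 4.2199i


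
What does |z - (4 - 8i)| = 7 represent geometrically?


|z - z0| = r is a circle with center z0 and radius r.
Center = (4, -8), radius = 7

Circle with center (4, -8) and radius 7


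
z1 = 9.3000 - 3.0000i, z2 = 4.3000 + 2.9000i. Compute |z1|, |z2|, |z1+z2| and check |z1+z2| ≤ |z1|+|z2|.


|z1| = sqrt(9.3^2 + (-3)^2) = sqrt(95.49) = 9.7719
|z2| = sqrt(4.3^2 + 2.9^2) = sqrt(26.9) = 5.1865
z1+z2 = 13.6000 - 0.1000i
|z1+z2| = sqrt(184.97) = 13.6004
|z1|+|z2| = 9.7719 + 5.1865 = 14.9584

|z1+z2| = 13.6004 ≤ |z1|+|z2| = 14.9584 (verified)


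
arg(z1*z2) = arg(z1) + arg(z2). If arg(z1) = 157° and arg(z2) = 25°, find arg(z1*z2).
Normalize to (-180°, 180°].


arg(z1*z2) = 157° + 25° = 182°
Normalized to (-180°, 180°]: -178°

-178°


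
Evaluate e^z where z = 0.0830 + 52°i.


e^0.0830 = 1.0865
cos(52°) = 0.61566
sin(52°) = 0.788
Real = 1.0865*0.61566 = 0.6689
Imag = 1.0865*0.788 = 0.8562

0.6689 + 0.8562i


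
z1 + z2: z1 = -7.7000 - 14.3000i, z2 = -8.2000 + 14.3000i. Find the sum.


Real: -7.7 - 8.2 = -15.9
Imag: -14.3 + 14.3 = 0

-15.9000


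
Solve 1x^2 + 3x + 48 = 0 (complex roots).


disc = 3^2 - 4*1*48 = 9 - 192 = -183
sqrt(|disc|) = sqrt(183) = 13.5277
Real part = -3/(2*1) = -1.5000
Imag part = 13.5277/(2*1) = 6.7639

-1.5000 ± 6.7639i


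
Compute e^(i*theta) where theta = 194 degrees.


cos(194°) = -0.9703
sin(194°) = -0.2419

e^(i*194°) = -0.9703 - 0.2419i


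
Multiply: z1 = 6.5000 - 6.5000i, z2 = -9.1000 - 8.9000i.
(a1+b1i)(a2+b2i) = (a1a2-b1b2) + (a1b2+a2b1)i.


Real = 6.5*(-9.1) - (-6.5)*(-8.9) = -59.15 - 57.85 = -117
Imag = 6.5*(-8.9) - (9.1)*(-6.5) = -57.85 + 59.15 = 1.3

-117.0000 + 1.3000i


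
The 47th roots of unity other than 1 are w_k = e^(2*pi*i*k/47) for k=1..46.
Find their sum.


With w = e^(2*pi*i/47), all 47 of the 47th roots of unity w^0 = 1, w, ..., w^(46) sum to 0: 1 + w + ... + w^(46) = (1 - w^47)/(1 - w) = 0 since w^47 = 1, w ≠ 1.
Removing the root 1: w + w^2 + ... + w^(46) = 0 - 1 = -1

Sum = -1


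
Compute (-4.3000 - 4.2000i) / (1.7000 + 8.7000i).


Conjugate of z2 = 1.7000 - 8.7000i
Numerator: (-4.3000 - 4.2000i)(1.7000 - 8.7000i) = -43.8500 + 30.2700i
Denominator: 1.7^2 + 8.7^2 = 78.58
Result = (-43.8500 + 30.2700i)/78.58

-0.5580 + 0.3852i


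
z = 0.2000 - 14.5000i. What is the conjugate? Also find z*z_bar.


z_bar = 0.2000 + 14.5000i
z*z_bar = 0.2^2 + (-14.5)^2 = 0.04 + 210.25 = 210.29

z_bar = 0.2000 + 14.5000i, z*z_bar = 210.29


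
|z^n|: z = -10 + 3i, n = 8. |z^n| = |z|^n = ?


|z| = sqrt(100+9) = sqrt(109) = 10.4403
|z^8| = |z|^8 = (sqrt(109))^8 = 109^4 = 141158161

|z^8| = 141158161


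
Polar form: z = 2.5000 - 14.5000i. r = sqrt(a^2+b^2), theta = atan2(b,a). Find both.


r = sqrt(6.25+210.25) = sqrt(216.5) = 14.7139
theta = atan2(-14.5, 2.5) = -80.2176 degrees

r = 14.7139, theta = -80.2176 degrees


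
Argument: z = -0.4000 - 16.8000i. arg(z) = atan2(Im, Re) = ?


Re = -0.4, Im = -16.8
arg = atan2(-16.8, -0.4) = -91.3639 degrees

arg(z) = -91.3639 degrees


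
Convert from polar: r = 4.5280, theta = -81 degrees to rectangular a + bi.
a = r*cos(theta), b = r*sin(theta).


a = 4.5280*cos(-81°) = 4.5280*0.15643 = 0.7083
b = 4.5280*sin(-81°) = 4.5280*(-0.9877) = -4.4723

0.7083 - 4.4723i


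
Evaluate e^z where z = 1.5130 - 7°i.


e^1.5130 = 4.5403
cos(-7°) = 0.99255
sin(-7°) = -0.12187
Real = 4.5403*0.99255 = 4.5065
Imag = 4.5403*(-0.12187) = -0.5533

4.5065 - 0.5533i


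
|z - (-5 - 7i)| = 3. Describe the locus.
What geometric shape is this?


|z - z0| = r is a circle with center z0 and radius r.
Center = (-5, -7), radius = 3

Circle with center (-5, -7) and radius 3


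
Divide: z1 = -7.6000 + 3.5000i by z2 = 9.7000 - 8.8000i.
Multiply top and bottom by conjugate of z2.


Conjugate of z2 = 9.7000 + 8.8000i
Numerator: (-7.6000 + 3.5000i)(9.7000 + 8.8000i) = -104.5200 - 32.9300i
Denominator: 9.7^2 + (-8.8)^2 = 171.53
Result = (-104.5200 - 32.9300i)/171.53

-0.6093 - 0.1920i


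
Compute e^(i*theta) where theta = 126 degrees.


cos(126°) = -0.5878
sin(126°) = 0.8090

e^(i*126°) = -0.5878 + 0.8090i


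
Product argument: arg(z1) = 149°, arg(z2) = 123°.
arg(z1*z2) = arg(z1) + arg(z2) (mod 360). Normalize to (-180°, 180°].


arg(z1*z2) = 149° + 123° = 272°
Normalized to (-180°, 180°]: -88°

-88°


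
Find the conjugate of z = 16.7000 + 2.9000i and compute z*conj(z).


z_bar = 16.7000 - 2.9000i
z*z_bar = 16.7^2 + 2.9^2 = 278.89 + 8.41 = 287.3

z_bar = 16.7000 - 2.9000i, z*z_bar = 287.3


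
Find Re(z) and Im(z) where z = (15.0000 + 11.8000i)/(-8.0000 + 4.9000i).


Multiply by conjugate: (15.0000 + 11.8000i)(-8.0000 - 4.9000i) / ((-8)^2 + 4.9^2)
Numerator real = 15*(-8) + 11.8*4.9 = -62.18
Numerator imag = 11.8*(-8) - 15*4.9 = -167.9
Denominator = 88.01
Re(z) = -62.18/88.01 = -0.7065
Im(z) = -167.9/88.01 = -1.9077

Re(z) = -0.7065, Im(z) = -1.9077


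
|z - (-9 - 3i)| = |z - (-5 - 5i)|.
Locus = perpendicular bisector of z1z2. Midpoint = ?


Equal distances means the locus is the perpendicular bisector of z1 and z2.
Midpoint = ((-9+(-5))/2, (-3+(-5))/2) = (-7.0000, -4.0000)

Perpendicular bisector through (-7.0000, -4.0000)


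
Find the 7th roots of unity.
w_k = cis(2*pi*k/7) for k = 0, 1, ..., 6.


The 7th roots of unity are cis(360k/7°) for k=0..6
Angle step = 360/7 = 51.4286°
Primitive root: cis(51.4286°)
Primitive root = 0.6235 + 0.7818i

7 roots at angles: 0°, 51.4286°, 102.8571°, 154.2857°, 205.7143°, 257.1429°, 308.5714°


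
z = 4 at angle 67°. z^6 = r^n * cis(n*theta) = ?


r^6 = 4^6 = 4096
n*theta = 6*67° = 402° = 42° (mod 360)
a = 4096*cos(42°) = 3043.9212
b = 4096*sin(42°) = 2740.7590

4096 cis(42°) = 3043.9212 + 2740.7590i


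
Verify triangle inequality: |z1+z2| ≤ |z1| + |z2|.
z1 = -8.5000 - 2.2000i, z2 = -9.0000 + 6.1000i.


|z1| = sqrt((-8.5)^2 + (-2.2)^2) = sqrt(77.09) = 8.7801
|z2| = sqrt((-9)^2 + 6.1^2) = sqrt(118.21) = 10.8724
z1+z2 = -17.5000 + 3.9000i
|z1+z2| = sqrt(321.46) = 17.9293
|z1|+|z2| = 8.7801 + 10.8724 = 19.6525

|z1+z2| = 17.9293 ≤ |z1|+|z2| = 19.6525 (verified)


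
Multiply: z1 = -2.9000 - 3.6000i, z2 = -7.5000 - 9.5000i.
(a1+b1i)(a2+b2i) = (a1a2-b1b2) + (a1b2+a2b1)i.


Real = -2.9*(-7.5) - (-3.6)*(-9.5) = 21.75 - 34.2 = -12.45
Imag = -2.9*(-9.5) - (7.5)*(-3.6) = 27.55 + 27 = 54.55

-12.4500 + 54.5500i


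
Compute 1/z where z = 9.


|z|^2 = 81+0 = 81
1/z = (9 - 0i)/81

1/z = 0.1111 + 0i


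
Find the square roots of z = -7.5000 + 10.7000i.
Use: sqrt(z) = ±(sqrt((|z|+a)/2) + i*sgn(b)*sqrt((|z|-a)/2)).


|z| = sqrt(56.25+114.49) = 13.0668
sqrt((|z|+a)/2) = sqrt((13.0668+(-7.5))/2) = sqrt(2.7834) = 1.6683
sqrt((|z|-a)/2) = sqrt((13.0668-(-7.5))/2) = sqrt(10.2834) = 3.2068

±(1.6683 + 3.2068i) i.e. 1.6683 + 3.2068i and -1.6683 - 3.2068i


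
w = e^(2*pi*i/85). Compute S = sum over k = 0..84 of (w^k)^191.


The roots are w_k = w^k with w = e^(2*pi*i/85), and (w^k)^191 = (w^191)^k.
So S = 1 + u + u^2 + ... + u^(84) with u = w^191.
191 = 2*85 + 21, so 191 is not a multiple of 85: u = (w^85)^2 * w^21 = w^21 ≠ 1 (w is a primitive 85th root), while u^85 = (w^85)^191 = 1.
Geometric series: S = (1 - u^85)/(1 - u) = (1 - 1)/(1 - u) = 0

S = 0


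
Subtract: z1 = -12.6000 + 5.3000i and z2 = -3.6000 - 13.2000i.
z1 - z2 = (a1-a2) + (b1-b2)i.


Real: -12.6 + 3.6 = -9
Imag: 5.3 + 13.2 = 18.5

-9.0000 + 18.5000i


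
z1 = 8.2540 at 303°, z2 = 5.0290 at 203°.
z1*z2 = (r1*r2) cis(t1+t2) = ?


r = 8.2540 * 5.0290 = 41.5094
theta = 303° + 203° = 506° = 146° (mod 360)

41.5094 cis(146°)


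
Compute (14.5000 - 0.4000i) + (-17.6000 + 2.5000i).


Real: 14.5 - 17.6 = -3.1
Imag: -0.4 + 2.5 = 2.1

-3.1000 + 2.1000i


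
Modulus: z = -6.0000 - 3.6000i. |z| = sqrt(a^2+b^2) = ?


|z| = sqrt((-6)^2 + (-3.6)^2) = sqrt(36 + 12.96) = sqrt(48.96) = 6.9971

|z| = 6.9971


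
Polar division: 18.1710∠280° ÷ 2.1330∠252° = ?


r = 18.1710 / 2.1330 = 8.5190
theta = 280° - 252° = 28° = 28° (mod 360)

8.5190 cis(28°)


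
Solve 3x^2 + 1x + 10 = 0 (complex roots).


disc = 1^2 - 4*3*10 = 1 - 120 = -119
sqrt(|disc|) = sqrt(119) = 10.9087
Real part = -1/(2*3) = -0.1667
Imag part = 10.9087/(2*3) = 1.8181

-0.1667 ± 1.8181i


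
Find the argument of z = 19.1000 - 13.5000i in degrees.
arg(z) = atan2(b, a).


Re = 19.1, Im = -13.5
arg = atan2(-13.5, 19.1) = -35.2529 degrees

arg(z) = -35.2529 degrees


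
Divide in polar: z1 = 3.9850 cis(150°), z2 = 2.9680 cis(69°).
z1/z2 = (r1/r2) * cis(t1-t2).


r = 3.9850 / 2.9680 = 1.3427
theta = 150° - 69° = 81° = 81° (mod 360)

1.3427 cis(81°)


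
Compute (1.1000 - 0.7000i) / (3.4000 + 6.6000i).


Conjugate of z2 = 3.4000 - 6.6000i
Numerator: (1.1000 - 0.7000i)(3.4000 - 6.6000i) = -0.8800 - 9.6400i
Denominator: 3.4^2 + 6.6^2 = 55.12
Result = (-0.8800 - 9.6400i)/55.12

-0.0160 - 0.1749i


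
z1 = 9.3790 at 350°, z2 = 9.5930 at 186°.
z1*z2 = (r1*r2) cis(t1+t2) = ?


r = 9.3790 * 9.5930 = 89.9727
theta = 350° + 186° = 536° = 176° (mod 360)

89.9727 cis(176°)


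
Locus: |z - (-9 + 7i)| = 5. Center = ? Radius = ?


|z - z0| = r is a circle with center z0 and radius r.
Center = (-9, 7), radius = 5

Circle with center (-9, 7) and radius 5


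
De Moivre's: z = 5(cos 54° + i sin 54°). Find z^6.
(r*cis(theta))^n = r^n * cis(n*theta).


r^6 = 5^6 = 15625
n*theta = 6*54° = 324° = 324° (mod 360)
a = 15625*cos(324°) = 12640.8905
b = 15625*sin(324°) = -9184.1446

15625 cis(324°) = 12640.8905 - 9184.1446i


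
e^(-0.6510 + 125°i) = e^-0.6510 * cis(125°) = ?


e^-0.6510 = 0.5215
cos(125°) = -0.5736
sin(125°) = 0.8192
Real = 0.5215*(-0.5736) = -0.2991
Imag = 0.5215*0.8192 = 0.4272

-0.2991 + 0.4272i


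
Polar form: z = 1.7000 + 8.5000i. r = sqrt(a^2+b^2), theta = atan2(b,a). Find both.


r = sqrt(2.89+72.25) = sqrt(75.14) = 8.6683
theta = atan2(8.5, 1.7) = 78.6901 degrees

r = 8.6683, theta = 78.6901 degrees


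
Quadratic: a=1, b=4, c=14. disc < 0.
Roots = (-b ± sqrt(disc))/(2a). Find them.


disc = 4^2 - 4*1*14 = 16 - 56 = -40
sqrt(|disc|) = sqrt(40) = 6.3246
Real part = -4/(2*1) = -2.0000
Imag part = 6.3246/(2*1) = 3.1623

-2.0000 ± 3.1623i


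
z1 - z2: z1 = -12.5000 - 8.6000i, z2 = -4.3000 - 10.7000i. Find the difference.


Real: -12.5 + 4.3 = -8.2
Imag: -8.6 + 10.7 = 2.1

-8.2000 + 2.1000i


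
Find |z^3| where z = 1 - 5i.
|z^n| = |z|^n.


|z| = sqrt(1+25) = sqrt(26) = 5.0990
|z^3| = |z|^3 = (sqrt(26))^3 = 26*sqrt(26)

|z^3| = 26*sqrt(26) ≈ 132.5745


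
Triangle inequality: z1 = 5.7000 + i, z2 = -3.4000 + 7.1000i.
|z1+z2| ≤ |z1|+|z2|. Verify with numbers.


|z1| = sqrt(5.7^2 + 1^2) = sqrt(33.49) = 5.7871
|z2| = sqrt((-3.4)^2 + 7.1^2) = sqrt(61.97) = 7.8721
z1+z2 = 2.3000 + 8.1000i
|z1+z2| = sqrt(70.9) = 8.4202
|z1|+|z2| = 5.7871 + 7.8721 = 13.6592

|z1+z2| = 8.4202 ≤ |z1|+|z2| = 13.6592 (verified)


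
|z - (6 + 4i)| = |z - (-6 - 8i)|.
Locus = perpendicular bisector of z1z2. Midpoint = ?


Equal distances means the locus is the perpendicular bisector of z1 and z2.
Midpoint = ((6+(-6))/2, (4+(-8))/2) = (0, -2.0000)

Perpendicular bisector through (0, -2.0000)


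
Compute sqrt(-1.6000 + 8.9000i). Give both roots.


|z| = sqrt(2.56+79.21) = 9.0427
sqrt((|z|+a)/2) = sqrt((9.0427+(-1.6))/2) = sqrt(3.7213) = 1.9291
sqrt((|z|-a)/2) = sqrt((9.0427-(-1.6))/2) = sqrt(5.3213) = 2.3068

±(1.9291 + 2.3068i) i.e. 1.9291 + 2.3068i and -1.9291 - 2.3068i


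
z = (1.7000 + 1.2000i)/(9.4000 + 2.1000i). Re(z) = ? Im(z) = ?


Multiply by conjugate: (1.7000 + 1.2000i)(9.4000 - 2.1000i) / (9.4^2 + 2.1^2)
Numerator real = 1.7*9.4 + 1.2*2.1 = 18.5
Numerator imag = 1.2*9.4 - 1.7*2.1 = 7.71
Denominator = 92.77
Re(z) = 18.5/92.77 = 0.1994
Im(z) = 7.71/92.77 = 0.0831

Re(z) = 0.1994, Im(z) = 0.0831


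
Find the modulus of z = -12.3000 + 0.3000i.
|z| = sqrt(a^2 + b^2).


|z| = sqrt((-12.3)^2 + 0.3^2) = sqrt(151.29 + 0.09) = sqrt(151.38) = 12.3037

|z| = 12.3037


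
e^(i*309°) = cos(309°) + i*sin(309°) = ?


cos(309°) = 0.6293
sin(309°) = -0.7771

e^(i*309°) = 0.6293 - 0.7771i


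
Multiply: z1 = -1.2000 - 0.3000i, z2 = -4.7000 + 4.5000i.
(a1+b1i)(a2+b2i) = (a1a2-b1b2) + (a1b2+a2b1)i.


Real = -1.2*(-4.7) - (-0.3)*4.5 = 5.64 - (-1.35) = 6.99
Imag = -1.2*4.5 - (4.7)*(-0.3) = -5.4 + 1.41 = -3.99

6.9900 - 3.9900i


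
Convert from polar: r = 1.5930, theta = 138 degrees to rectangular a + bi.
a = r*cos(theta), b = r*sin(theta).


a = 1.5930*cos(138°) = 1.5930*(-0.7431) = -1.1838
b = 1.5930*sin(138°) = 1.5930*0.6691 = 1.0659

-1.1838 + 1.0659i


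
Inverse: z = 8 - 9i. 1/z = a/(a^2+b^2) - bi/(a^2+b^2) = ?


|z|^2 = 64+81 = 145
1/z = (8 + 9i)/145

1/z = 0.0552 + 0.0621i


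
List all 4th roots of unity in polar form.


The 4th roots of unity are cis(360k/4°) for k=0..3
Angle step = 360/4 = 90°
Primitive root: cis(90°)
Primitive root = 0 + 1.0000i

4 roots at angles: 0°, 90°, 180°, 270°


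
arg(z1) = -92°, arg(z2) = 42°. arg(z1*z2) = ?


arg(z1*z2) = -92° + 42° = -50°
Normalized to (-180°, 180°]: -50°

-50°


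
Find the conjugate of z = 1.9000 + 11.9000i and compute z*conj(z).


z_bar = 1.9000 - 11.9000i
z*z_bar = 1.9^2 + 11.9^2 = 3.61 + 141.61 = 145.22

z_bar = 1.9000 - 11.9000i, z*z_bar = 145.22


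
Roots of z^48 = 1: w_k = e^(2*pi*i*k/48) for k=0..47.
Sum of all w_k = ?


The sum of all 48th roots of unity is 0.
Geometric series: (1 - w^48)/(1 - w) = (1-1)/(1-w) = 0 since w^48 = 1, w ≠ 1.
Alternatively: coefficient of z^47 in z^48 - 1 is 0.

0


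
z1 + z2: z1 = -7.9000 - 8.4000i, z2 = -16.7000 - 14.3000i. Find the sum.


Real: -7.9 - 16.7 = -24.6
Imag: -8.4 - 14.3 = -22.7

-24.6000 - 22.7000i


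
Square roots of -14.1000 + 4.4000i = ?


|z| = sqrt(198.81+19.36) = 14.7706
sqrt((|z|+a)/2) = sqrt((14.7706+(-14.1))/2) = sqrt(0.3353) = 0.5790
sqrt((|z|-a)/2) = sqrt((14.7706-(-14.1))/2) = sqrt(14.4353) = 3.7994

±(0.5790 + 3.7994i) i.e. 0.5790 + 3.7994i and -0.5790 - 3.7994i


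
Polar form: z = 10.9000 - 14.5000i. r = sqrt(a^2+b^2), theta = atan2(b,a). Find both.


r = sqrt(118.81+210.25) = sqrt(329.06) = 18.1400
theta = atan2(-14.5, 10.9) = -53.0669 degrees

r = 18.1400, theta = -53.0669 degrees


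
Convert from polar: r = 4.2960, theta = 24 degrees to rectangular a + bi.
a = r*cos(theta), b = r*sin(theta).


a = 4.2960*cos(24°) = 4.2960*0.91355 = 3.9246
b = 4.2960*sin(24°) = 4.2960*0.406737 = 1.7473

3.9246 + 1.7473i


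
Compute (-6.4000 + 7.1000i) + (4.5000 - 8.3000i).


Real: -6.4 + 4.5 = -1.9
Imag: 7.1 - 8.3 = -1.2

-1.9000 - 1.2000i


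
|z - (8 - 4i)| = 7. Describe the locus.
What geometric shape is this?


|z - z0| = r is a circle with center z0 and radius r.
Center = (8, -4), radius = 7

Circle with center (8, -4) and radius 7


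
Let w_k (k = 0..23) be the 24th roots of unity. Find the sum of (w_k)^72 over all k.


The roots are w_k = w^k with w = e^(2*pi*i/24), and (w^k)^72 = (w^72)^k.
So S = 1 + u + u^2 + ... + u^(23) with u = w^72.
72 = 3*24 + 0, so 72 is a multiple of 24 and u = (w^24)^3 = 1.
Every one of the 24 terms equals 1: S = 24

S = 24


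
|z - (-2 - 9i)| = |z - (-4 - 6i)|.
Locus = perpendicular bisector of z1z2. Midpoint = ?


Equal distances means the locus is the perpendicular bisector of z1 and z2.
Midpoint = ((-2+(-4))/2, (-9+(-6))/2) = (-3.0000, -7.5000)

Perpendicular bisector through (-3.0000, -7.5000)


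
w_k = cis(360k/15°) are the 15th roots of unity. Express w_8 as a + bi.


Angle = 360*8/15 = 192°
a = cos(192°) = -0.9781
b = sin(192°) = -0.2079

-0.9781 - 0.2079i


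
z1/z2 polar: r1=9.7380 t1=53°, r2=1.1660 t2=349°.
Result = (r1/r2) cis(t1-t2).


r = 9.7380 / 1.1660 = 8.3516
theta = 53° - 349° = -296° = 64° (mod 360)

8.3516 cis(64°)


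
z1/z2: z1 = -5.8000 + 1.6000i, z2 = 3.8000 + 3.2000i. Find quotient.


Conjugate of z2 = 3.8000 - 3.2000i
Numerator: (-5.8000 + 1.6000i)(3.8000 - 3.2000i) = -16.9200 + 24.6400i
Denominator: 3.8^2 + 3.2^2 = 24.68
Result = (-16.9200 + 24.6400i)/24.68

-0.6856 + 0.9984i


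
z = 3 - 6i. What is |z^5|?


|z| = sqrt(9+36) = sqrt(45) = 6.7082
|z^5| = |z|^5 = (sqrt(45))^5 = 45^2 * sqrt(45) = 2025*sqrt(45)

|z^5| = 2025*sqrt(45) ≈ 13584.1130


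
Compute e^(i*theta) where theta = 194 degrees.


cos(194°) = -0.9703
sin(194°) = -0.2419

e^(i*194°) = -0.9703 - 0.2419i


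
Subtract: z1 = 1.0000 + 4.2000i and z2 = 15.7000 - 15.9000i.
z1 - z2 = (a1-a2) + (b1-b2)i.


Real: 1 - 15.7 = -14.7
Imag: 4.2 + 15.9 = 20.1

-14.7000 + 20.1000i


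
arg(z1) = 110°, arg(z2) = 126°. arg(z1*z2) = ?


arg(z1*z2) = 110° + 126° = 236°
Normalized to (-180°, 180°]: -124°

-124°


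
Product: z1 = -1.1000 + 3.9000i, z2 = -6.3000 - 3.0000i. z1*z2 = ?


Real = -1.1*(-6.3) - 3.9*(-3) = 6.93 - (-11.7) = 18.63
Imag = -1.1*(-3) - (6.3)*3.9 = 3.3 - (24.57) = -21.27

18.6300 - 21.2700i


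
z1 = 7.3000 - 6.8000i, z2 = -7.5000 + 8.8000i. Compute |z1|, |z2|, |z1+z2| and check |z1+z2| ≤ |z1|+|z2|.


|z1| = sqrt(7.3^2 + (-6.8)^2) = sqrt(99.53) = 9.9765
|z2| = sqrt((-7.5)^2 + 8.8^2) = sqrt(133.69) = 11.5624
z1+z2 = -0.2000 + 2.0000i
|z1+z2| = sqrt(4.04) = 2.0100
|z1|+|z2| = 9.9765 + 11.5624 = 21.5389

|z1+z2| = 2.0100 ≤ |z1|+|z2| = 21.5389 (verified)


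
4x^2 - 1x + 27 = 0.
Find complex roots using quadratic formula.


disc = (-1)^2 - 4*4*27 = 1 - 432 = -431
sqrt(|disc|) = sqrt(431) = 20.7605
Real part = 1/(2*4) = 0.1250
Imag part = 20.7605/(2*4) = 2.5951

0.1250 ± 2.5951i


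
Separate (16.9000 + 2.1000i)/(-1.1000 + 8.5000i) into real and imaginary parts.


Multiply by conjugate: (16.9000 + 2.1000i)(-1.1000 - 8.5000i) / ((-1.1)^2 + 8.5^2)
Numerator real = 16.9*(-1.1) + 2.1*8.5 = -0.74
Numerator imag = 2.1*(-1.1) - 16.9*8.5 = -145.96
Denominator = 73.46
Re(z) = -0.74/73.46 = -0.0101
Im(z) = -145.96/73.46 = -1.9869

Re(z) = -0.0101, Im(z) = -1.9869


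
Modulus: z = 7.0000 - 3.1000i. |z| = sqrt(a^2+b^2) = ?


|z| = sqrt(7^2 + (-3.1)^2) = sqrt(49 + 9.61) = sqrt(58.61) = 7.6557

|z| = 7.6557


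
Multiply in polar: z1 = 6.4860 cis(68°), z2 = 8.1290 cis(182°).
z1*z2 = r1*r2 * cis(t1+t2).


r = 6.4860 * 8.1290 = 52.7247
theta = 68° + 182° = 250° = 250° (mod 360)

52.7247 cis(250°)


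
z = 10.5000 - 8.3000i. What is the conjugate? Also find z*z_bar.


z_bar = 10.5000 + 8.3000i
z*z_bar = 10.5^2 + (-8.3)^2 = 110.25 + 68.89 = 179.14

z_bar = 10.5000 + 8.3000i, z*z_bar = 179.14


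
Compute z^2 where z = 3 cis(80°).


r^2 = 3^2 = 9
n*theta = 2*80° = 160° = 160° (mod 360)
a = 9*cos(160°) = -8.4572
b = 9*sin(160°) = 3.0782

9 cis(160°) = -8.4572 + 3.0782i


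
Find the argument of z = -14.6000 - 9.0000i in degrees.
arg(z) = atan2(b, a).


Re = -14.6, Im = -9
arg = atan2(-9, -14.6) = -148.3487 degrees

arg(z) = -148.3487 degrees


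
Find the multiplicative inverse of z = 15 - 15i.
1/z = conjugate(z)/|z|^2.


|z|^2 = 225+225 = 450
1/z = (15 + 15i)/450

1/z = 0.0333 + 0.0333i


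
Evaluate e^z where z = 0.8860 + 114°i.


e^0.8860 = 2.4254
cos(114°) = -0.40674
sin(114°) = 0.91355
Real = 2.4254*(-0.40674) = -0.9865
Imag = 2.4254*0.91355 = 2.2157

-0.9865 + 2.2157i


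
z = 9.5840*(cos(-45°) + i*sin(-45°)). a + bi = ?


a = 9.5840*cos(-45°) = 9.5840*0.70711 = 6.7769
b = 9.5840*sin(-45°) = 9.5840*(-0.70711) = -6.7769

6.7769 - 6.7769i


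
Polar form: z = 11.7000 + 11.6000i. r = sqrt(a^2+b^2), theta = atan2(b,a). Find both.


r = sqrt(136.89+134.56) = sqrt(271.45) = 16.4757
theta = atan2(11.6, 11.7) = 44.7541 degrees

r = 16.4757, theta = 44.7541 degrees


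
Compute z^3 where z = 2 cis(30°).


r^3 = 2^3 = 8
n*theta = 3*30° = 90° = 90° (mod 360)
a = 8*cos(90°) = 0
b = 8*sin(90°) = 8.0000

8 cis(90°) = 0 + 8.0000i


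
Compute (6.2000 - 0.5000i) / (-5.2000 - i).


Conjugate of z2 = -5.2000 + i
Numerator: (6.2000 - 0.5000i)(-5.2000 + i) = -31.7400 + 8.8000i
Denominator: (-5.2)^2 + (-1)^2 = 28.04
Result = (-31.7400 + 8.8000i)/28.04

-1.1320 + 0.3138i


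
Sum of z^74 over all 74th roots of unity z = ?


The roots are w_k = w^k with w = e^(2*pi*i/74), and (w^k)^74 = (w^74)^k.
So S = 1 + u + u^2 + ... + u^(73) with u = w^74.
74 = 1*74 + 0, so 74 is a multiple of 74 and u = (w^74)^1 = 1.
Every one of the 74 terms equals 1: S = 74

S = 74


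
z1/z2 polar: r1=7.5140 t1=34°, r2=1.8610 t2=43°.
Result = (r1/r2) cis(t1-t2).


r = 7.5140 / 1.8610 = 4.0376
theta = 34° - 43° = -9° = 351° (mod 360)

4.0376 cis(351°)


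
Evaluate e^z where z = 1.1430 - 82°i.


e^1.1430 = 3.13616
cos(-82°) = 0.13917
sin(-82°) = -0.99027
Real = 3.13616*0.13917 = 0.4365
Imag = 3.13616*(-0.99027) = -3.1056

0.4365 - 3.1056i


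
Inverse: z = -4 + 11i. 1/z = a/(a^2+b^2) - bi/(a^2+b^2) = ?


|z|^2 = 16+121 = 137
1/z = (-4 - 11i)/137

1/z = -0.0292 - 0.0803i


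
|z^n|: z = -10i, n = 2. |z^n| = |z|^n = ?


|z| = sqrt(0+100) = sqrt(100) = 10
|z^2| = |z|^2 = 10^2 = 100

|z^2| = 100


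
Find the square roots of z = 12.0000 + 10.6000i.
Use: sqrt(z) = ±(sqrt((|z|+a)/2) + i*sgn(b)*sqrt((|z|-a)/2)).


|z| = sqrt(144+112.36) = 16.0112
sqrt((|z|+a)/2) = sqrt((16.0112+12)/2) = sqrt(14.0056) = 3.7424
sqrt((|z|-a)/2) = sqrt((16.0112-12)/2) = sqrt(2.0056) = 1.4162

±(3.7424 + 1.4162i) i.e. 3.7424 + 1.4162i and -3.7424 - 1.4162i


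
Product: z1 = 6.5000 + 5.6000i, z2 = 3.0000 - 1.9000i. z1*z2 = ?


Real = 6.5*3 - 5.6*(-1.9) = 19.5 - (-10.64) = 30.14
Imag = 6.5*(-1.9) + 3*5.6 = -12.35 + 16.8 = 4.45

30.1400 + 4.4500i


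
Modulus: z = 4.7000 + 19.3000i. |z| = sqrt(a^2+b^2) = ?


|z| = sqrt(4.7^2 + 19.3^2) = sqrt(22.09 + 372.49) = sqrt(394.58) = 19.8640

|z| = 19.8640


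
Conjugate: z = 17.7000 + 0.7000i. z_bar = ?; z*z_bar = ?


z_bar = 17.7000 - 0.7000i
z*z_bar = 17.7^2 + 0.7^2 = 313.29 + 0.49 = 313.78

z_bar = 17.7000 - 0.7000i, z*z_bar = 313.78


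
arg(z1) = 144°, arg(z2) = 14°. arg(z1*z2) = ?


arg(z1*z2) = 144° + 14° = 158°
Normalized to (-180°, 180°]: 158°

158°


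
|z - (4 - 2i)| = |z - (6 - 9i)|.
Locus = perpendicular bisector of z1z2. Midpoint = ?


Equal distances means the locus is the perpendicular bisector of z1 and z2.
Midpoint = ((4+6)/2, (-2+(-9))/2) = (5.0000, -5.5000)

Perpendicular bisector through (5.0000, -5.5000)


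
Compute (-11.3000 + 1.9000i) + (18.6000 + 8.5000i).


Real: -11.3 + 18.6 = 7.3
Imag: 1.9 + 8.5 = 10.4

7.3000 + 10.4000i


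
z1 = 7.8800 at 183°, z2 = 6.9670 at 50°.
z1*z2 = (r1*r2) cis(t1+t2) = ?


r = 7.8800 * 6.9670 = 54.9000
theta = 183° + 50° = 233° = 233° (mod 360)

54.9000 cis(233°)


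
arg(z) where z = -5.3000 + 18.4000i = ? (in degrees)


Re = -5.3, Im = 18.4
arg = atan2(18.4, -5.3) = 106.0687 degrees

arg(z) = 106.0687 degrees


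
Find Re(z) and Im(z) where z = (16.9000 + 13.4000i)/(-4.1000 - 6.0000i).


Multiply by conjugate: (16.9000 + 13.4000i)(-4.1000 + 6.0000i) / ((-4.1)^2 + (-6)^2)
Numerator real = 16.9*(-4.1) + 13.4*(-6) = -149.69
Numerator imag = 13.4*(-4.1) - 16.9*(-6) = 46.46
Denominator = 52.81
Re(z) = -149.69/52.81 = -2.8345
Im(z) = 46.46/52.81 = 0.8798

Re(z) = -2.8345, Im(z) = 0.8798


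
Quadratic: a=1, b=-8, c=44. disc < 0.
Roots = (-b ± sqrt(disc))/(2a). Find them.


disc = (-8)^2 - 4*1*44 = 64 - 176 = -112
sqrt(|disc|) = sqrt(112) = 10.5830
Real part = 8/(2*1) = 4.0000
Imag part = 10.5830/(2*1) = 5.2915

4.0000 ± 5.2915i


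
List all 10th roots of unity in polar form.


The 10th roots of unity are cis(360k/10°) for k=0..9
Angle step = 360/10 = 36°
Primitive root: cis(36°)
Primitive root = 0.8090 + 0.5878i

10 roots at angles: 0°, 36°, 72°, 108°, 144°, 180°, 216°, 252°, 288°, 324°


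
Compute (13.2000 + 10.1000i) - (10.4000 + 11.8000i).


Real: 13.2 - 10.4 = 2.8
Imag: 10.1 - 11.8 = -1.7

2.8000 - 1.7000i


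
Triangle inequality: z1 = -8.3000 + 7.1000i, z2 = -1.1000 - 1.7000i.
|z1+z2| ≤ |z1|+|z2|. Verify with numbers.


|z1| = sqrt((-8.3)^2 + 7.1^2) = sqrt(119.3) = 10.9225
|z2| = sqrt((-1.1)^2 + (-1.7)^2) = sqrt(4.1) = 2.0248
z1+z2 = -9.4000 + 5.4000i
|z1+z2| = sqrt(117.52) = 10.8407
|z1|+|z2| = 10.9225 + 2.0248 = 12.9473

|z1+z2| = 10.8407 ≤ |z1|+|z2| = 12.9473 (verified)


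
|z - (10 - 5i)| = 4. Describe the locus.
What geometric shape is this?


|z - z0| = r is a circle with center z0 and radius r.
Center = (10, -5), radius = 4

Circle with center (10, -5) and radius 4


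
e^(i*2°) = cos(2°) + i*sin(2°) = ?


cos(2°) = 0.9994
sin(2°) = 0.0349

e^(i*2°) = 0.9994 + 0.0349i


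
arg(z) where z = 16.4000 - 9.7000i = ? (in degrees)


Re = 16.4, Im = -9.7
arg = atan2(-9.7, 16.4) = -30.6028 degrees

arg(z) = -30.6028 degrees


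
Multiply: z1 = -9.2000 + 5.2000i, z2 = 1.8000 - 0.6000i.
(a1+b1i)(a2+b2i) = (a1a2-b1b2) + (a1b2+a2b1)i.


Real = -9.2*1.8 - 5.2*(-0.6) = -16.56 - (-3.12) = -13.44
Imag = -9.2*(-0.6) + 1.8*5.2 = 5.52 + 9.36 = 14.88

-13.4400 + 14.8800i


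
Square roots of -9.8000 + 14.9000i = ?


|z| = sqrt(96.04+222.01) = 17.8340
sqrt((|z|+a)/2) = sqrt((17.8340+(-9.8))/2) = sqrt(4.0170) = 2.0042
sqrt((|z|-a)/2) = sqrt((17.8340-(-9.8))/2) = sqrt(13.8170) = 3.7171

±(2.0042 + 3.7171i) i.e. 2.0042 + 3.7171i and -2.0042 - 3.7171i


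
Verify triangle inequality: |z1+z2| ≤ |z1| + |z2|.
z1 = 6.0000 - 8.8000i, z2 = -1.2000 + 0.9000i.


|z1| = sqrt(6^2 + (-8.8)^2) = sqrt(113.44) = 10.6508
|z2| = sqrt((-1.2)^2 + 0.9^2) = sqrt(2.25) = 1.5000
z1+z2 = 4.8000 - 7.9000i
|z1+z2| = sqrt(85.45) = 9.2439
|z1|+|z2| = 10.6508 + 1.5000 = 12.1508

|z1+z2| = 9.2439 ≤ |z1|+|z2| = 12.1508 (verified)


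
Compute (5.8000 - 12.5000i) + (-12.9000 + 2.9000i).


Real: 5.8 - 12.9 = -7.1
Imag: -12.5 + 2.9 = -9.6

-7.1000 - 9.6000i


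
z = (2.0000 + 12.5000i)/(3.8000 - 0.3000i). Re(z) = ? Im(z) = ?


Multiply by conjugate: (2.0000 + 12.5000i)(3.8000 + 0.3000i) / (3.8^2 + (-0.3)^2)
Numerator real = 2*3.8 + 12.5*(-0.3) = 3.85
Numerator imag = 12.5*3.8 - 2*(-0.3) = 48.1
Denominator = 14.53
Re(z) = 3.85/14.53 = 0.2650
Im(z) = 48.1/14.53 = 3.3104

Re(z) = 0.2650, Im(z) = 3.3104


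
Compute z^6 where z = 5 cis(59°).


r^6 = 5^6 = 15625
n*theta = 6*59° = 354° = 354° (mod 360)
a = 15625*cos(354°) = 15539.4046
b = 15625*sin(354°) = -1633.2572

15625 cis(354°) = 15539.4046 - 1633.2572i


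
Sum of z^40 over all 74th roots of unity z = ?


The roots are w_k = w^k with w = e^(2*pi*i/74), and (w^k)^40 = (w^40)^k.
So S = 1 + u + u^2 + ... + u^(73) with u = w^40.
40 = 0*74 + 40, so 40 is not a multiple of 74: u = w^40 ≠ 1 (w is a primitive 74th root), while u^74 = (w^74)^40 = 1.
Geometric series: S = (1 - u^74)/(1 - u) = (1 - 1)/(1 - u) = 0

S = 0


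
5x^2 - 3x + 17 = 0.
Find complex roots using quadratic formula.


disc = (-3)^2 - 4*5*17 = 9 - 340 = -331
sqrt(|disc|) = sqrt(331) = 18.1934
Real part = 3/(2*5) = 0.3000
Imag part = 18.1934/(2*5) = 1.8193

0.3000 ± 1.8193i


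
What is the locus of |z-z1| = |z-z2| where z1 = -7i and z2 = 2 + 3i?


Equal distances means the locus is the perpendicular bisector of z1 and z2.
Midpoint = ((0+2)/2, (-7+3)/2) = (1.0000, -2.0000)

Perpendicular bisector through (1.0000, -2.0000)


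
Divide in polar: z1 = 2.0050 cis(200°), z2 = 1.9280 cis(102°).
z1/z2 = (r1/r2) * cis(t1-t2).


r = 2.0050 / 1.9280 = 1.0399
theta = 200° - 102° = 98° = 98° (mod 360)

1.0399 cis(98°)


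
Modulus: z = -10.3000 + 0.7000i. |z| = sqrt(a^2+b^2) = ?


|z| = sqrt((-10.3)^2 + 0.7^2) = sqrt(106.09 + 0.49) = sqrt(106.58) = 10.3238

|z| = 10.3238


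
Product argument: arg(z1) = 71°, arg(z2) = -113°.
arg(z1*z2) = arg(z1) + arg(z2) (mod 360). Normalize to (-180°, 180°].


arg(z1*z2) = 71° - 113° = -42°
Normalized to (-180°, 180°]: -42°

-42°


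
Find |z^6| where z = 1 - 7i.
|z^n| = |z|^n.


|z| = sqrt(1+49) = sqrt(50) = 7.0711
|z^6| = |z|^6 = (sqrt(50))^6 = 50^3 = 125000

|z^6| = 125000


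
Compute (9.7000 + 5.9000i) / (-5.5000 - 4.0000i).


Conjugate of z2 = -5.5000 + 4.0000i
Numerator: (9.7000 + 5.9000i)(-5.5000 + 4.0000i) = -76.9500 + 6.3500i
Denominator: (-5.5)^2 + (-4)^2 = 46.25
Result = (-76.9500 + 6.3500i)/46.25

-1.6638 + 0.1373i


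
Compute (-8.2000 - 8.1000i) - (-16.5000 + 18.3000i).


Real: -8.2 + 16.5 = 8.3
Imag: -8.1 - 18.3 = -26.4

8.3000 - 26.4000i


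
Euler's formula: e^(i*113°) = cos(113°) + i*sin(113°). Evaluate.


cos(113°) = -0.3907
sin(113°) = 0.9205

e^(i*113°) = -0.3907 + 0.9205i


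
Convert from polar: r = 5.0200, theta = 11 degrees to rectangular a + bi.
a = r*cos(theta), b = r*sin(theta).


a = 5.0200*cos(11°) = 5.0200*0.98163 = 4.9278
b = 5.0200*sin(11°) = 5.0200*0.19081 = 0.9579

4.9278 + 0.9579i


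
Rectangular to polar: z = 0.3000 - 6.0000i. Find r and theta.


r = sqrt(0.09+36) = sqrt(36.09) = 6.0075
theta = atan2(-6, 0.3) = -87.1376 degrees

r = 6.0075, theta = -87.1376 degrees


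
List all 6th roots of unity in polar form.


The 6th roots of unity are cis(360k/6°) for k=0..5
Angle step = 360/6 = 60°
Primitive root: cis(60°)
Primitive root = 0.5000 + 0.8660i

6 roots at angles: 0°, 60°, 120°, 180°, 240°, 300°


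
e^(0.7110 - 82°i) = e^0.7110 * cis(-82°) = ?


e^0.7110 = 2.0360
cos(-82°) = 0.1392
sin(-82°) = -0.99027
Real = 2.0360*0.1392 = 0.2834
Imag = 2.0360*(-0.99027) = -2.0162

0.2834 - 2.0162i


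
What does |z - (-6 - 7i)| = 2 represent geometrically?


|z - z0| = r is a circle with center z0 and radius r.
Center = (-6, -7), radius = 2

Circle with center (-6, -7) and radius 2


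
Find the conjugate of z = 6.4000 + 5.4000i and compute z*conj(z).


z_bar = 6.4000 - 5.4000i
z*z_bar = 6.4^2 + 5.4^2 = 40.96 + 29.16 = 70.12

z_bar = 6.4000 - 5.4000i, z*z_bar = 70.12


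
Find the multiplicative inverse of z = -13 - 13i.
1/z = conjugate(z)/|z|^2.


|z|^2 = 169+169 = 338
1/z = (-13 + 13i)/338

1/z = -0.0385 + 0.0385i


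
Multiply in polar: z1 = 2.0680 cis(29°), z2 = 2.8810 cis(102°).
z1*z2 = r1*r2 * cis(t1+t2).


r = 2.0680 * 2.8810 = 5.9579
theta = 29° + 102° = 131° = 131° (mod 360)

5.9579 cis(131°)


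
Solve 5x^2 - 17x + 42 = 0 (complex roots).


disc = (-17)^2 - 4*5*42 = 289 - 840 = -551
sqrt(|disc|) = sqrt(551) = 23.4734
Real part = 17/(2*5) = 1.7000
Imag part = 23.4734/(2*5) = 2.3473

1.7000 ± 2.3473i


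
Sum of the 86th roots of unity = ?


The sum of all 86th roots of unity is 0.
Geometric series: (1 - w^86)/(1 - w) = (1-1)/(1-w) = 0 since w^86 = 1, w ≠ 1.
Alternatively: coefficient of z^85 in z^86 - 1 is 0.

0


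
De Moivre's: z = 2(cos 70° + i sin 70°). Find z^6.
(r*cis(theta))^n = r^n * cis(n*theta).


r^6 = 2^6 = 64
n*theta = 6*70° = 420° = 60° (mod 360)
a = 64*cos(60°) = 32.0000
b = 64*sin(60°) = 55.4256

64 cis(60°) = 32.0000 + 55.4256i


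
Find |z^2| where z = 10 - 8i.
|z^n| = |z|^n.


|z| = sqrt(100+64) = sqrt(164) = 12.8062
|z^2| = |z|^2 = (sqrt(164))^2 = 164

|z^2| = 164


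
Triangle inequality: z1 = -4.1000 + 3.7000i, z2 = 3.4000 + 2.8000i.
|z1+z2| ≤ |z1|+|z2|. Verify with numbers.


|z1| = sqrt((-4.1)^2 + 3.7^2) = sqrt(30.5) = 5.5227
|z2| = sqrt(3.4^2 + 2.8^2) = sqrt(19.4) = 4.4045
z1+z2 = -0.7000 + 6.5000i
|z1+z2| = sqrt(42.74) = 6.5376
|z1|+|z2| = 5.5227 + 4.4045 = 9.9272

|z1+z2| = 6.5376 ≤ |z1|+|z2| = 9.9272 (verified)


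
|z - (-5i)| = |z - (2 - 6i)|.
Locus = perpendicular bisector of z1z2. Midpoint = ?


Equal distances means the locus is the perpendicular bisector of z1 and z2.
Midpoint = ((0+2)/2, (-5+(-6))/2) = (1.0000, -5.5000)

Perpendicular bisector through (1.0000, -5.5000)


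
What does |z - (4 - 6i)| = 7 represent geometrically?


|z - z0| = r is a circle with center z0 and radius r.
Center = (4, -6), radius = 7

Circle with center (4, -6) and radius 7


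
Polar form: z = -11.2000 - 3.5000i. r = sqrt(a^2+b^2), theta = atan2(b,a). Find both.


r = sqrt(125.44+12.25) = sqrt(137.69) = 11.7341
theta = atan2(-3.5, -11.2) = -162.6460 degrees

r = 11.7341, theta = -162.6460 degrees


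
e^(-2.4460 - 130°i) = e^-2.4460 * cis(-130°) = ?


e^-2.4460 = 0.08664
cos(-130°) = -0.6428
sin(-130°) = -0.766
Real = 0.08664*(-0.6428) = -0.0557
Imag = 0.08664*(-0.766) = -0.0664

-0.0557 - 0.0664i


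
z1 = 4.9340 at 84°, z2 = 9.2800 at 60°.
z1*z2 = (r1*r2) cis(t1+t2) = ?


r = 4.9340 * 9.2800 = 45.7875
theta = 84° + 60° = 144° = 144° (mod 360)

45.7875 cis(144°)


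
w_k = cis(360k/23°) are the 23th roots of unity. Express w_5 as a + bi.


Angle = 360*5/23 = 78.2609°
a = cos(78.2609°) = 0.2035
b = sin(78.2609°) = 0.9791

0.2035 + 0.9791i


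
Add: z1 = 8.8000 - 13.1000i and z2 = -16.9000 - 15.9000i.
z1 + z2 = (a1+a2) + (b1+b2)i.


Real: 8.8 - 16.9 = -8.1
Imag: -13.1 - 15.9 = -29

-8.1000 - 29.0000i


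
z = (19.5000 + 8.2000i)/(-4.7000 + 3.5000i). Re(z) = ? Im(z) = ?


Multiply by conjugate: (19.5000 + 8.2000i)(-4.7000 - 3.5000i) / ((-4.7)^2 + 3.5^2)
Numerator real = 19.5*(-4.7) + 8.2*3.5 = -62.95
Numerator imag = 8.2*(-4.7) - 19.5*3.5 = -106.79
Denominator = 34.34
Re(z) = -62.95/34.34 = -1.8331
Im(z) = -106.79/34.34 = -3.1098

Re(z) = -1.8331, Im(z) = -3.1098


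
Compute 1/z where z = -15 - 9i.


|z|^2 = 225+81 = 306
1/z = (-15 + 9i)/306

1/z = -0.0490 + 0.0294i


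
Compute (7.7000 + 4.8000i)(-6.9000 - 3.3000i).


Real = 7.7*(-6.9) - 4.8*(-3.3) = -53.13 - (-15.84) = -37.29
Imag = 7.7*(-3.3) - (6.9)*4.8 = -25.41 - (33.12) = -58.53

-37.2900 - 58.5300i


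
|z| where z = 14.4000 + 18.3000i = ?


|z| = sqrt(14.4^2 + 18.3^2) = sqrt(207.36 + 334.89) = sqrt(542.25) = 23.2863

|z| = 23.2863


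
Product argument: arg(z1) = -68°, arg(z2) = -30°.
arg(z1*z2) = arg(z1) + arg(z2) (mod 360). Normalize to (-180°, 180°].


arg(z1*z2) = -68° - 30° = -98°
Normalized to (-180°, 180°]: -98°

-98°


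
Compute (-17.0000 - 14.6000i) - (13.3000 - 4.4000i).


Real: -17 - 13.3 = -30.3
Imag: -14.6 + 4.4 = -10.2

-30.3000 - 10.2000i


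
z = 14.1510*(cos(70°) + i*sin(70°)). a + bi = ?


a = 14.1510*cos(70°) = 14.1510*0.34202 = 4.8399
b = 14.1510*sin(70°) = 14.1510*0.93969 = 13.2976

4.8399 + 13.2976i


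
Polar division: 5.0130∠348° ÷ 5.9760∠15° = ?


r = 5.0130 / 5.9760 = 0.8389
theta = 348° - 15° = 333° = 333° (mod 360)

0.8389 cis(333°)


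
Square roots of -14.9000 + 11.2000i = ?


|z| = sqrt(222.01+125.44) = 18.6400
sqrt((|z|+a)/2) = sqrt((18.6400+(-14.9))/2) = sqrt(1.8700) = 1.3675
sqrt((|z|-a)/2) = sqrt((18.6400-(-14.9))/2) = sqrt(16.7700) = 4.0951

±(1.3675 + 4.0951i) i.e. 1.3675 + 4.0951i and -1.3675 - 4.0951i


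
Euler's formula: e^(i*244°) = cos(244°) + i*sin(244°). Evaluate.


cos(244°) = -0.4384
sin(244°) = -0.8988

e^(i*244°) = -0.4384 - 0.8988i


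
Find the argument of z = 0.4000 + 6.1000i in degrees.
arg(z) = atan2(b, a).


Re = 0.4, Im = 6.1
arg = atan2(6.1, 0.4) = 86.2483 degrees

arg(z) = 86.2483 degrees


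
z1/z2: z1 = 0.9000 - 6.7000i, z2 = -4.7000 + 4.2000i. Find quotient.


Conjugate of z2 = -4.7000 - 4.2000i
Numerator: (0.9000 - 6.7000i)(-4.7000 - 4.2000i) = -32.3700 + 27.7100i
Denominator: (-4.7)^2 + 4.2^2 = 39.73
Result = (-32.3700 + 27.7100i)/39.73

-0.8147 + 0.6975i
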